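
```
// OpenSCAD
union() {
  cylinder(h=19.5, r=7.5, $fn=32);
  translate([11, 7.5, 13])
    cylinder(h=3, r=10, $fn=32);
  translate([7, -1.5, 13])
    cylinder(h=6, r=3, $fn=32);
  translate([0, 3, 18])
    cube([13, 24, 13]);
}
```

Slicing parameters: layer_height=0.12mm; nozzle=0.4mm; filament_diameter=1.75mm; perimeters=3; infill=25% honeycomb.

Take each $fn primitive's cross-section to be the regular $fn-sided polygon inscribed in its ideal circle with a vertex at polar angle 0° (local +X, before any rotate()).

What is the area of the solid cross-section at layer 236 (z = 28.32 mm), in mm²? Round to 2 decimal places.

312.00 mm²

At z = 28.32 mm: the cylinder is not intersected at this z (z outside [0, 19.5]); the cylinder at (11, 7.5) is not intersected at this z (z outside [13, 16]); the cylinder at (7, -1.5) does not reach this height (z outside [13, 19]); the cube at (0, 3) is present — its section is the full 13×24 rectangle (area 312.00 mm²); Merging all regions: only the 13×24 cube at (0, 3) is present, so the union is just that shape — area = 312.00 mm². Overall, the cross-section is a single solid region. Net area = 312.00 mm².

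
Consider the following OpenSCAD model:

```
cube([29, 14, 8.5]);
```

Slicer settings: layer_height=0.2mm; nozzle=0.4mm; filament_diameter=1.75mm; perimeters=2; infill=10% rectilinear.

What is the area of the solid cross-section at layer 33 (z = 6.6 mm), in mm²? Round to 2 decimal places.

At z = 6.6 mm: the 29×14 cube contributes its full rectangle (area 406.00 mm²). Overall, the cross-section is a single solid region. Net area = 406.00 mm².

406.00 mm²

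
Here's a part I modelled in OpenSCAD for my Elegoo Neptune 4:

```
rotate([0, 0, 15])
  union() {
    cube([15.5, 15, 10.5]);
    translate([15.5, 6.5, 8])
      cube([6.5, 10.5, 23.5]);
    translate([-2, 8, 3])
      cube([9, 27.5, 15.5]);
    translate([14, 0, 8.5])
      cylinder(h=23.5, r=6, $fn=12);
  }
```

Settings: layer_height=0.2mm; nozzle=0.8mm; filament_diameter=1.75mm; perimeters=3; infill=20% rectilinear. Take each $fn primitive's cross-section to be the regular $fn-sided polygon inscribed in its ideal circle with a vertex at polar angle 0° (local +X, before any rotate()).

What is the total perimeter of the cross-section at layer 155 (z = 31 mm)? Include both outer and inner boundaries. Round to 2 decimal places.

71.27 mm

At z = 31 mm: the cube does not reach this height (z outside [0, 10.5]); the cube at (15.5, 6.5) is present — its section is the full 6.5×10.5 rectangle (perimeter 34.00 mm); the cube at (-2, 8) does not reach this height (z outside [3, 18.5]); the r=6 cylinder at (14, 0) contributes a regular 12-gon of circumradius 6 (perimeter = 2·12·6.000·sin(180°/12) = 37.27 mm); Taking the union: the 2 present regions are separate (no shared area or edge), so areas and boundary lengths simply add and each stays a separate island — boundary = 71.27 mm; (rotated 15° about Z; rotation is an isometry so areas/perimeters/island counts are preserved). Overall, the cross-section has 2 separate islands. Total boundary length (outer) = 71.27 mm.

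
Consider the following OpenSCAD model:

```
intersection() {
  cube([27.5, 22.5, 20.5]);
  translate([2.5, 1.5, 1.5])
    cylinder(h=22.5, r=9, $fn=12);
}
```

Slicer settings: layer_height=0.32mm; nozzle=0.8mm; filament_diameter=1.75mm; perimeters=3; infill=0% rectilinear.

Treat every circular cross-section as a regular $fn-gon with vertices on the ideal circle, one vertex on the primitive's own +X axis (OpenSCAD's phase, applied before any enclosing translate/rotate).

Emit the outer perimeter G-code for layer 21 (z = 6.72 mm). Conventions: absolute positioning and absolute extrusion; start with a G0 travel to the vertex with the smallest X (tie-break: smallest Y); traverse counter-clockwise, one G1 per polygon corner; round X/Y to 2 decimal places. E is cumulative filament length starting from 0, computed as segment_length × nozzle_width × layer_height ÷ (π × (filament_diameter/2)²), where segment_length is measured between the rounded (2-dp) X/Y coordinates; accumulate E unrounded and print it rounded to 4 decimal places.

At z = 6.72 mm: the 27.5×22.5 cube contributes its full rectangle; the cylinder at (2.5, 1.5): section is a regular 12-gon, circumradius r=9; Taking the intersection: the r=9 cylinder at (2.5, 1.5) partially overlaps the 27.5×22.5 cube; clipping to the common part keeps 99.36 mm² — 1 connected region. The outline is a single polygon with 7 vertices. Extrusion per mm of travel: 0.8 × 0.32 / (π × 0.875²) = 0.106432. Accumulating E over each segment gives final E = 4.1555.

G0 X0.00 Y0.00 Z6.72
G1 X11.10 Y0.00 E1.1814
G1 X11.50 Y1.50 E1.3466
G1 X10.29 Y6.00 E1.8426
G1 X7.00 Y9.29 E2.3378
G1 X2.50 Y10.50 E2.8337
G1 X0.00 Y9.83 E3.1092
G1 X0.00 Y0.00 E4.1555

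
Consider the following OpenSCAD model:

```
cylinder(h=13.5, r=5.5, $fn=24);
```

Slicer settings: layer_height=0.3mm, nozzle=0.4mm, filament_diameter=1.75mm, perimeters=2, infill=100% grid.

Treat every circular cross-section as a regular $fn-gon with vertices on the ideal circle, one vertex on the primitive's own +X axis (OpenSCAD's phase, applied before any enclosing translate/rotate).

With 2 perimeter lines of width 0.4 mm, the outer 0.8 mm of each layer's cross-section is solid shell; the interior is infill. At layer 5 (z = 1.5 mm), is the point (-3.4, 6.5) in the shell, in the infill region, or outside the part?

outside

At z = 1.5 mm: the r=5.5 cylinder gives a regular 24-gon of circumradius 5.5 (constant along its height). Overall, the cross-section is a single solid region. The nearest boundary edge runs (-1.42, 5.31)→(-2.75, 4.76); distance from the point to it = 1.85 mm. The point is not inside any of the regions above, so it lies outside the cross-section (1.85 mm from the nearest boundary).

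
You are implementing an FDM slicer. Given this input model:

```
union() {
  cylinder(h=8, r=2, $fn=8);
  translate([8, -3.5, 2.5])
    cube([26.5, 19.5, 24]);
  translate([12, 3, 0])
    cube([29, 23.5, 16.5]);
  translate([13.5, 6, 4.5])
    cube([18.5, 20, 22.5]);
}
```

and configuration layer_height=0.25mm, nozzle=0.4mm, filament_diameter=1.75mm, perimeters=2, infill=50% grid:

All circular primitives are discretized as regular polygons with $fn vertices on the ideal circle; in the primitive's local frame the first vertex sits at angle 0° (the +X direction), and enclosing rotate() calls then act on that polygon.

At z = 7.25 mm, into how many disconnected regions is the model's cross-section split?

2

At z = 7.25 mm: the r=2 cylinder contributes a regular 8-gon of circumradius 2; the 26.5×19.5 cube at (8, -3.5) contributes its full rectangle; the cube at (12, 3) is present — its section is the full 29×23.5 rectangle; the 18.5×20 cube at (13.5, 6) contributes its full rectangle; Combining (union): the regions partially overlap (shared area 662.50 mm²), so overlapping operands fuse into one piece — 2 connected regions. The result has 2 disconnected regions.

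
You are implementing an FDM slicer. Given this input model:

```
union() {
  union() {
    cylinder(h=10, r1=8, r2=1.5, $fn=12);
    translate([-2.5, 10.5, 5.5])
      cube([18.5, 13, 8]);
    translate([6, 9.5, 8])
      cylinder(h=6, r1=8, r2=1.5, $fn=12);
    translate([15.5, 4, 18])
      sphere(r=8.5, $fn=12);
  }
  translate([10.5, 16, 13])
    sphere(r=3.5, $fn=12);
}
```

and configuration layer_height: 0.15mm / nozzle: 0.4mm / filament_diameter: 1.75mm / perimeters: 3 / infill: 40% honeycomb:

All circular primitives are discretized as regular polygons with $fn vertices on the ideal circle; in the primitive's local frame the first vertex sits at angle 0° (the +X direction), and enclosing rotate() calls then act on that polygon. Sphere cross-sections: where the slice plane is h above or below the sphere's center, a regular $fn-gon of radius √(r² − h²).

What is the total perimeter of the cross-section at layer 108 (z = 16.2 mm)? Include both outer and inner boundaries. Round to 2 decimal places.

At z = 16.2 mm: the cone does not reach this height (z outside [0, 10]); the cube at (-2.5, 10.5) is not intersected at this z (z outside [5.5, 13.5]); the cone at (6, 9.5) is not intersected at this z (z outside [8, 14]); the r=8.5 sphere at (15.5, 4) contributes a regular 12-gon of circumradius √(8.5²−1.8²) = 8.307 (perimeter = 2·12·8.307·sin(180°/12) = 51.60 mm); Taking the union: only the r=8.5 sphere at (15.5, 4) is present, so the union is just that shape — boundary = 51.60 mm; the sphere at (10.5, 16): section is a regular 12-gon, circumradius = √(r²−h²) = √(3.5²−3.2²) = 1.418 (perimeter = 2·12·1.418·sin(180°/12) = 8.81 mm); Combining (union): the 2 present regions are separate (no shared area or edge), so areas and boundary lengths simply add and each stays a separate island — boundary = 60.41 mm. Overall, the cross-section has 2 separate islands. Total boundary length (outer) = 60.41 mm.

60.41 mm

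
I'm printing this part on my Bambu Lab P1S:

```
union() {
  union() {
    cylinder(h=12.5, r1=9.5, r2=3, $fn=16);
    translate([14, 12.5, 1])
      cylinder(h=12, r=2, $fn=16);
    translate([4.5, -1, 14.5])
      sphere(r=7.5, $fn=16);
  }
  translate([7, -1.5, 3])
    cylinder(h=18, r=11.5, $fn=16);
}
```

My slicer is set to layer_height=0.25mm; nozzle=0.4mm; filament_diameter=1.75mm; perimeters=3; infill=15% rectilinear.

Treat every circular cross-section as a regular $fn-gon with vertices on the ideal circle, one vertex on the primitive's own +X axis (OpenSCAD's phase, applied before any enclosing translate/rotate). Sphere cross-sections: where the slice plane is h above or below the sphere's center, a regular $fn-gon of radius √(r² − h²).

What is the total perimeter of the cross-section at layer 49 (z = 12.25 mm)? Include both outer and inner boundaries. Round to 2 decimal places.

84.28 mm

At z = 12.25 mm: the cone contributes a regular 16-gon of circumradius 3.130 (interpolated between r1=9.5 and r2=3 at t=0.980) (perimeter = 2·16·3.130·sin(180°/16) = 19.54 mm); the r=2 cylinder at (14, 12.5) contributes a regular 16-gon of circumradius 2 (perimeter = 2·16·2.000·sin(180°/16) = 12.49 mm); the r=7.5 sphere at (4.5, -1) slices to a regular 16-gon of circumradius 7.155 (√(r²−h²) with h=2.25 from center) (perimeter = 2·16·7.155·sin(180°/16) = 44.67 mm); Merging all regions: the regions partially overlap (shared area 27.97 mm²), so the edge portions inside another operand are dropped and the merged outline is re-measured after clipping — boundary = 57.66 mm; the r=11.5 cylinder at (7, -1.5) gives a regular 16-gon of circumradius 11.5 (constant along its height) (perimeter = 2·16·11.500·sin(180°/16) = 71.79 mm); Combining (union): the regions partially overlap (shared area 158.73 mm²), so the edge portions inside another operand are dropped and the merged outline is re-measured after clipping — boundary = 84.28 mm. Overall, the cross-section has 2 separate islands. Total boundary length (outer) = 84.28 mm.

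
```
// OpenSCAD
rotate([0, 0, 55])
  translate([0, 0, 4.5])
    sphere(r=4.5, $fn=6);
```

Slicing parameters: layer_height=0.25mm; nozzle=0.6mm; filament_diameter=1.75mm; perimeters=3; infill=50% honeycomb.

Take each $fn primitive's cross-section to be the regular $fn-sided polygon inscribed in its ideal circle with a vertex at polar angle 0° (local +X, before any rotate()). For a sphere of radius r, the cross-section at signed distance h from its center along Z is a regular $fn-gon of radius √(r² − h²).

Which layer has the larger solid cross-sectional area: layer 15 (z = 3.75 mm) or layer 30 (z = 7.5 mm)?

Layer 15 (z = 3.75): the sphere: section is a regular 6-gon, circumradius = √(r²−h²) = √(4.5²−0.75²) = 4.437 (area = (6/2)·4.437²·sin(360°/6) = 51.15 mm²); (whole slice rotated 55° about Z — lengths, areas and connectivity unchanged). So its area = 51.15 mm². Layer 30 (z = 7.5): the sphere: section is a regular 6-gon, circumradius = √(r²−h²) = √(4.5²−3²) = 3.354 (area = (6/2)·3.354²·sin(360°/6) = 29.23 mm²); (rotated 55° about Z; rotation is an isometry so areas/perimeters/island counts are preserved). So its area = 29.23 mm². Layer 15 is larger (51.15 vs 29.23 mm²).

layer 15 (z = 3.75 mm)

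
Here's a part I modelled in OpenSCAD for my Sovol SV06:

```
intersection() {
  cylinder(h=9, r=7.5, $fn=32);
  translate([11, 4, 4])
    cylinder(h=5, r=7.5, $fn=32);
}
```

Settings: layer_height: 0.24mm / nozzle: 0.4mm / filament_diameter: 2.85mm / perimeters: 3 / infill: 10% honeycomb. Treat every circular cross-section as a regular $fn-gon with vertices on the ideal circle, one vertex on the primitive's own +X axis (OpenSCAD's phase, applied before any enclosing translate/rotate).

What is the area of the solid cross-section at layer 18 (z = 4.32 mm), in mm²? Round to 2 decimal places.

20.62 mm²

At z = 4.32 mm: the r=7.5 cylinder contributes a regular 32-gon of circumradius 7.5 (area = (32/2)·7.500²·sin(360°/32) = 175.58 mm²); the r=7.5 cylinder at (11, 4) contributes a regular 32-gon of circumradius 7.5 (area = (32/2)·7.500²·sin(360°/32) = 175.58 mm²); Keeping only the common overlap: the r=7.5 cylinder at (11, 4) partially overlaps the r=7.5 cylinder; clipping to the common part keeps 20.62 mm² — area = 20.62 mm². Overall, the cross-section is a single solid region. Net area = 20.62 mm².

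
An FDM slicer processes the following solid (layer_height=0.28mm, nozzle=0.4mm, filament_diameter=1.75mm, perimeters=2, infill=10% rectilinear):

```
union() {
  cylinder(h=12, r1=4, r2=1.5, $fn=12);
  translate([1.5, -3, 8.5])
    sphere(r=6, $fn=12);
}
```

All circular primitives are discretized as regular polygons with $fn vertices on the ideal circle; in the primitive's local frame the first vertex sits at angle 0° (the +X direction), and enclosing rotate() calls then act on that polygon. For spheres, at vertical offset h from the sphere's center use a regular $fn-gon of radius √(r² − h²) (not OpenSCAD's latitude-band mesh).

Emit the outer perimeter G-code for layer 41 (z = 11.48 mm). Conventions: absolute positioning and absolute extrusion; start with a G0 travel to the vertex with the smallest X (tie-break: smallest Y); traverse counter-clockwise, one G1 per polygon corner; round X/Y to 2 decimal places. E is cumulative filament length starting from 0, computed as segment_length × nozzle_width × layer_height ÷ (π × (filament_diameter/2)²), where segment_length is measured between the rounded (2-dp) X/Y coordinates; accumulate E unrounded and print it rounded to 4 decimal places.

At z = 11.48 mm: the cone (r1=4→r2=1.5) has section circumradius 1.608 here — a regular 12-gon; the sphere at (1.5, -3): section is a regular 12-gon, circumradius = √(r²−h²) = √(6²−2.98²) = 5.208; Taking the union: the cone lies entirely inside the r=6 sphere at (1.5, -3), so the union is just the r=6 sphere at (1.5, -3) — 1 connected region. The outline is a single polygon with 12 vertices. Extrusion per mm of travel: 0.4 × 0.28 / (π × 0.875²) = 0.046564. Accumulating E over each segment gives final E = 1.5061.

G0 X-3.71 Y-3.00 Z11.48
G1 X-3.01 Y-5.60 E0.1254
G1 X-1.10 Y-7.51 E0.2512
G1 X1.50 Y-8.21 E0.3765
G1 X4.10 Y-7.51 E0.5019
G1 X6.01 Y-5.60 E0.6277
G1 X6.71 Y-3.00 E0.7531
G1 X6.01 Y-0.40 E0.8784
G1 X4.10 Y1.51 E1.0042
G1 X1.50 Y2.21 E1.1296
G1 X-1.10 Y1.51 E1.2550
G1 X-3.01 Y-0.40 E1.3808
G1 X-3.71 Y-3.00 E1.5061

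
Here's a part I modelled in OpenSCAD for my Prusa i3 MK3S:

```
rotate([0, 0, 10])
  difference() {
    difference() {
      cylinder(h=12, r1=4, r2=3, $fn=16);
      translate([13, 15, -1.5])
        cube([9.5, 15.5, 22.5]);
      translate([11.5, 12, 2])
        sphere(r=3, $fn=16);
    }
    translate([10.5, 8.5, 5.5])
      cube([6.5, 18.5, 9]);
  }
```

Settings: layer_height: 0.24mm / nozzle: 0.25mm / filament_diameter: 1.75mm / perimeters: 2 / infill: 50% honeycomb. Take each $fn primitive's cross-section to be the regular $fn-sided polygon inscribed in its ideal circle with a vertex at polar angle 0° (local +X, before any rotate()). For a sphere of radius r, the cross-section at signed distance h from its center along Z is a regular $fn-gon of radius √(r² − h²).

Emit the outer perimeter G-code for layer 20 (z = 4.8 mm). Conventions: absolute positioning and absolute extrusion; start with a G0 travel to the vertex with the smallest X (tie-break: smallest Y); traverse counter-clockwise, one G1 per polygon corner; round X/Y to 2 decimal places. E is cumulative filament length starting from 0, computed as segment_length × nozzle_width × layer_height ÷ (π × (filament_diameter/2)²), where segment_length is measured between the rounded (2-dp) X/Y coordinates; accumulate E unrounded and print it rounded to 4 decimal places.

G0 X-3.55 Y-0.63 Z4.80
G1 X-3.04 Y-1.93 E0.0348
G1 X-2.06 Y-2.95 E0.0701
G1 X-0.78 Y-3.51 E0.1050
G1 X0.63 Y-3.55 E0.1402
G1 X1.93 Y-3.04 E0.1750
G1 X2.95 Y-2.06 E0.2103
G1 X3.51 Y-0.78 E0.2451
G1 X3.55 Y0.63 E0.2803
G1 X3.04 Y1.93 E0.3152
G1 X2.06 Y2.95 E0.3504
G1 X0.78 Y3.51 E0.3853
G1 X-0.63 Y3.55 E0.4205
G1 X-1.93 Y3.04 E0.4553
G1 X-2.95 Y2.06 E0.4906
G1 X-3.51 Y0.78 E0.5254
G1 X-3.55 Y-0.63 E0.5606

At z = 4.8 mm: the cone: at t=0.400 of its height the radius interpolates to r₁+(r₂−r₁)t = 3.600, giving a regular 16-gon of that circumradius; the cube at (13, 15) is present — its section is the full 9.5×15.5 rectangle; the r=3 sphere at (11.5, 12) contributes a regular 16-gon of circumradius √(3²−2.8²) = 1.077; Taking the first minus the rest: starting from the cone, the 9.5×15.5 cube at (13, 15) misses the remaining region (no effect); the r=3 sphere at (11.5, 12) misses the remaining region (no effect) — 1 connected region; the cube at (10.5, 8.5) is absent (z outside [5.5, 14.5]); Subtracting the remaining from the first: none of the subtracted shapes is present at this height, so the result so far is unchanged — 1 connected region; (whole slice rotated 10° about Z — lengths, areas and connectivity unchanged). The outline is a single polygon with 16 vertices. Extrusion per mm of travel: 0.25 × 0.24 / (π × 0.875²) = 0.024945. Accumulating E over each segment gives final E = 0.5606.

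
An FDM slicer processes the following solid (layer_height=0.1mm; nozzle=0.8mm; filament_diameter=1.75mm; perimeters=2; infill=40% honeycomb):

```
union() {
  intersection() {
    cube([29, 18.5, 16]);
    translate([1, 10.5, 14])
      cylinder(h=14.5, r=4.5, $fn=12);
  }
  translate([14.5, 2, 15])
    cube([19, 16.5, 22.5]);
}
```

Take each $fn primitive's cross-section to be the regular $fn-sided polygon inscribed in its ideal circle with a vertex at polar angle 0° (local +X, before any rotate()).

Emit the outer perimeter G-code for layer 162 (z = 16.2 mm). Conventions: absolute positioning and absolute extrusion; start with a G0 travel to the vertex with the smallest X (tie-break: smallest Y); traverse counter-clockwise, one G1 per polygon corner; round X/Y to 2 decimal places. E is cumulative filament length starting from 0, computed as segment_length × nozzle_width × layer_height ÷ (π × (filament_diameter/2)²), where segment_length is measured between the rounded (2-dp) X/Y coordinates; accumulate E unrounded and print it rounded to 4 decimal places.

G0 X14.50 Y2.00 Z16.20
G1 X33.50 Y2.00 E0.6319
G1 X33.50 Y18.50 E1.1807
G1 X14.50 Y18.50 E1.8127
G1 X14.50 Y2.00 E2.3615

At z = 16.2 mm: the cube is not intersected at this z (z outside [0, 16]); the r=4.5 cylinder at (1, 10.5) gives a regular 12-gon of circumradius 4.5 (constant along its height); Keeping only the common overlap: at least one operand is absent at this height, so nothing remains; the cube at (14.5, 2) is present — its section is the full 19×16.5 rectangle; Combining (union): only the 19×16.5 cube at (14.5, 2) is present, so the union is just that shape — 1 connected region. The outline is a single polygon with 4 vertices. Extrusion per mm of travel: 0.8 × 0.1 / (π × 0.875²) = 0.033260. Accumulating E over each segment gives final E = 2.3615.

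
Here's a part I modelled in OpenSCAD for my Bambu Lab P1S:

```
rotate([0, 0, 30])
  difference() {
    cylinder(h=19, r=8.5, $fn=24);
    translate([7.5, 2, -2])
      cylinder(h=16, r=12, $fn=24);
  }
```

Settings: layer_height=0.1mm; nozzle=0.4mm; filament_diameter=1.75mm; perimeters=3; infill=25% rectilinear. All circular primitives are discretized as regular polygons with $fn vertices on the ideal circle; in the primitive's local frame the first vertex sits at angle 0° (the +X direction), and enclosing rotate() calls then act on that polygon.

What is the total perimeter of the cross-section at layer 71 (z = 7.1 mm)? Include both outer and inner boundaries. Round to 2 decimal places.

43.60 mm

At z = 7.1 mm: the r=8.5 cylinder contributes a regular 24-gon of circumradius 8.5 (perimeter = 2·24·8.500·sin(180°/24) = 53.25 mm); the r=12 cylinder at (7.5, 2) contributes a regular 24-gon of circumradius 12 (perimeter = 2·24·12.000·sin(180°/24) = 75.18 mm); After the difference (first − rest): starting from the r=8.5 cylinder, the r=12 cylinder at (7.5, 2) partially overlaps it — only the 164.23 mm² overlap (of its 447.24 mm²) is removed, clipping the outline — boundary = 43.60 mm; (rotated 30° about Z; rotation is an isometry so areas/perimeters/island counts are preserved). Overall, the cross-section is a single solid region. Total boundary length (outer) = 43.60 mm.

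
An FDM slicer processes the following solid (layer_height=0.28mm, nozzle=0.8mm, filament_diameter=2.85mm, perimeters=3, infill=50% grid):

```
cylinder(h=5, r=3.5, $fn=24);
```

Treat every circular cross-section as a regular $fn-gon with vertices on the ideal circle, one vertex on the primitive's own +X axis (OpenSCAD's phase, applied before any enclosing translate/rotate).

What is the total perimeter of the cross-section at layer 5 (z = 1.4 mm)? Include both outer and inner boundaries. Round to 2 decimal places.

At z = 1.4 mm: the r=3.5 cylinder contributes a regular 24-gon of circumradius 3.5 (perimeter = 2·24·3.500·sin(180°/24) = 21.93 mm). Overall, the cross-section is a single solid region. Total boundary length (outer) = 21.93 mm.

21.93 mm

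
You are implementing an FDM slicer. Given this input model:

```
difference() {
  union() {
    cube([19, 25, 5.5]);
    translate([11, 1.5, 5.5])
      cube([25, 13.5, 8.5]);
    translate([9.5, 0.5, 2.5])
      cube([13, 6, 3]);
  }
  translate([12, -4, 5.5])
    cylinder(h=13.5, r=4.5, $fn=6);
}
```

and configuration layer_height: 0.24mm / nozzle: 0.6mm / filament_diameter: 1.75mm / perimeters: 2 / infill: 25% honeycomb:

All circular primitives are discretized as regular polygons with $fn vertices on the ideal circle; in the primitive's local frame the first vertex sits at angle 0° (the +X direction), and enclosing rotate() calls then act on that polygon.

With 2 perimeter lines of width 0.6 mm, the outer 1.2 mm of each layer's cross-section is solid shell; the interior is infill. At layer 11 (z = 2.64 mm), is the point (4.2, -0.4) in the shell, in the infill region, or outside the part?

outside

At z = 2.64 mm: the cube is present — its section is the full 19×25 rectangle; the cube at (11, 1.5) does not reach this height (z outside [5.5, 14]); the cube at (9.5, 0.5) is present — its section is the full 13×6 rectangle; Merging all regions: the regions partially overlap (shared area 57.00 mm²), so overlapping operands fuse into one piece — 1 connected region; the cylinder at (12, -4) does not reach this height (z outside [5.5, 19]); Taking the first minus the rest: none of the subtracted shapes is present at this height, so the result so far is unchanged — 1 connected region. Overall, the cross-section is a single solid region. The nearest boundary edge runs (19.00, 0.00)→(0.00, 0.00); distance from the point to it = 0.40 mm. The point is not inside any of the regions above, so it lies outside the cross-section (0.40 mm from the nearest boundary).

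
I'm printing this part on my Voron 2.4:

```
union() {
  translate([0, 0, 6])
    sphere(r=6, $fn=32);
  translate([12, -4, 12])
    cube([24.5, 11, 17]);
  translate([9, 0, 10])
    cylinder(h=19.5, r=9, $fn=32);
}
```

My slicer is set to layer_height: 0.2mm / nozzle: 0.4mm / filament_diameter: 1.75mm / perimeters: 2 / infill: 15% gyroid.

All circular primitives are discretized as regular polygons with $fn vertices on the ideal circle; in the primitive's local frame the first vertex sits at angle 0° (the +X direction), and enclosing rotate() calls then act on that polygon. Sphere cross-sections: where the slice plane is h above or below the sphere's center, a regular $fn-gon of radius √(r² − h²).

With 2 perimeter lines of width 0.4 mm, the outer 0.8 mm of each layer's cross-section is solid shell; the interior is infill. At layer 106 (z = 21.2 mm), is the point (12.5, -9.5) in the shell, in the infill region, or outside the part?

outside

At z = 21.2 mm: the sphere does not reach this height (|z−center|=15.200 > r=6); the 24.5×11 cube at (12, -4) contributes its full rectangle; the r=9 cylinder at (9, 0) gives a regular 32-gon of circumradius 9 (constant along its height); Combining (union): the regions partially overlap (shared area 57.32 mm²), so overlapping operands fuse into one piece — 1 connected region. Overall, the cross-section is a single solid region. The nearest boundary edge runs (12.44, -8.31)→(10.76, -8.83); distance from the point to it = 1.15 mm. The point is not inside any of the regions above, so it lies outside the cross-section (1.15 mm from the nearest boundary).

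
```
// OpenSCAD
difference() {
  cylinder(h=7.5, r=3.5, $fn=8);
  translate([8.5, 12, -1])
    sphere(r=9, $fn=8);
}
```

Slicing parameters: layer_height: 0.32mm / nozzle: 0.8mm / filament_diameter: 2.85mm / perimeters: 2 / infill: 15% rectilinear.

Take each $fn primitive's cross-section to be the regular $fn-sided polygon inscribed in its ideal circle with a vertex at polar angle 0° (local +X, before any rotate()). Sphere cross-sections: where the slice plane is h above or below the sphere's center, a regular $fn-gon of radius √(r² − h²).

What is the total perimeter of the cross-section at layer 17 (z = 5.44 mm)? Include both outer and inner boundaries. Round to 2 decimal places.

At z = 5.44 mm: the r=3.5 cylinder gives a regular 8-gon of circumradius 3.5 (constant along its height) (perimeter = 2·8·3.500·sin(180°/8) = 21.43 mm); the r=9 sphere at (8.5, 12) slices to a regular 8-gon of circumradius 6.287 (√(r²−h²) with h=6.44 from center) (perimeter = 2·8·6.287·sin(180°/8) = 38.49 mm); Taking the first minus the rest: starting from the r=3.5 cylinder, the r=9 sphere at (8.5, 12) misses the remaining region (no effect) — boundary = 21.43 mm. Overall, the cross-section is a single solid region. Total boundary length (outer) = 21.43 mm.

21.43 mm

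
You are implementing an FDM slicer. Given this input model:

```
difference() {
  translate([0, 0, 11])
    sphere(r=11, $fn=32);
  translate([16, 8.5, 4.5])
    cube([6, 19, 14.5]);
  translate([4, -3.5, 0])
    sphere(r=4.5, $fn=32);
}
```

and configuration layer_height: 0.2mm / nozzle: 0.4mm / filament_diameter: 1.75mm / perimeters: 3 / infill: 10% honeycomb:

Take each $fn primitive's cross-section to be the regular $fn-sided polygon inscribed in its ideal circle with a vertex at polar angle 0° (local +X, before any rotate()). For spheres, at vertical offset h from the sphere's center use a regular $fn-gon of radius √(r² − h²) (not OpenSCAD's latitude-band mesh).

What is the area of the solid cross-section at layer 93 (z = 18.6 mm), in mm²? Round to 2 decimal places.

197.40 mm²

At z = 18.6 mm: the sphere: section is a regular 32-gon, circumradius = √(r²−h²) = √(11²−7.6²) = 7.952 (area = (32/2)·7.952²·sin(360°/32) = 197.40 mm²); the cube at (16, 8.5) (footprint 6×19) is included at this height (area 114.00 mm²); the sphere at (4, -3.5) does not reach this height (|z−center|=18.600 > r=4.5); After the difference (first − rest): starting from the r=11 sphere (197.40 mm²), the 6×19 cube at (16, 8.5) misses the remaining region (no effect) — area = 197.40 mm². Overall, the cross-section is a single solid region. Net area = 197.40 mm².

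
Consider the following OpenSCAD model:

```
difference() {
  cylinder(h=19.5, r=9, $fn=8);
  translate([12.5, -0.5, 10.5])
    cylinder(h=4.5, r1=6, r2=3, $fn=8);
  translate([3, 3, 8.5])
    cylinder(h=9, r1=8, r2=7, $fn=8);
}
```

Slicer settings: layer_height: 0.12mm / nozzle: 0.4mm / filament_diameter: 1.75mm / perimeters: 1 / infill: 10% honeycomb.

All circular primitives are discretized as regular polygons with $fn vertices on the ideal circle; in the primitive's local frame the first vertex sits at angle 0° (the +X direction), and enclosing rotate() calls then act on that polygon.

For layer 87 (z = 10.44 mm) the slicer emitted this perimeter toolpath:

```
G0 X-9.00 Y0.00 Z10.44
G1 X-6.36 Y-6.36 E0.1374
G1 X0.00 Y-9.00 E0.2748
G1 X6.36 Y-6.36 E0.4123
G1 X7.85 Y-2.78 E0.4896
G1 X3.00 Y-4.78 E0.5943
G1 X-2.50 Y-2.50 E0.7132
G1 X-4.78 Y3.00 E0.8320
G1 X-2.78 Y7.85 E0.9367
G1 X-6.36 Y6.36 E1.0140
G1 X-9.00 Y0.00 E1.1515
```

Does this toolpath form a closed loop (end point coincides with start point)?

yes

Start point (G0): (-9.00, 0.00). End point (last G1): the path returns to the start — closed.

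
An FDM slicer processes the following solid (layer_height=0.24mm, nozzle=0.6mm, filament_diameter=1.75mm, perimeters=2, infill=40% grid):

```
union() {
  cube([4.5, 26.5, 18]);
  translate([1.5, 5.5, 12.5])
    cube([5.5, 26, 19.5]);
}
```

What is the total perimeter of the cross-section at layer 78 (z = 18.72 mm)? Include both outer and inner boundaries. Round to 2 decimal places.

63.00 mm

At z = 18.72 mm: the cube is absent (z outside [0, 18]); the cube at (1.5, 5.5) (footprint 5.5×26) is included at this height (perimeter 63.00 mm); Merging all regions: only the 5.5×26 cube at (1.5, 5.5) is present, so the union is just that shape — boundary = 63.00 mm. Overall, the cross-section is a single solid region. Total boundary length (outer) = 63.00 mm.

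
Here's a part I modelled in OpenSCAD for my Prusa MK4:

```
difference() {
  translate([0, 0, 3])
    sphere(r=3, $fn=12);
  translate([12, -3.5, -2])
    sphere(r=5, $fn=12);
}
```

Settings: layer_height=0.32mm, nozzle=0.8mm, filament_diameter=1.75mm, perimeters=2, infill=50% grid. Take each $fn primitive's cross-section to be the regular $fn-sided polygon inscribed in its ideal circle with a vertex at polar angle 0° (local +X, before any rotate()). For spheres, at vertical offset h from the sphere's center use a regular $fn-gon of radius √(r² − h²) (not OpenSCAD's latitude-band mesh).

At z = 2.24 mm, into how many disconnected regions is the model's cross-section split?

1

At z = 2.24 mm: the sphere: section is a regular 12-gon, circumradius = √(r²−h²) = √(3²−0.76²) = 2.902; the r=5 sphere at (12, -3.5) slices to a regular 12-gon of circumradius 2.650 (√(r²−h²) with h=4.24 from center); After the difference (first − rest): starting from the r=3 sphere, the r=5 sphere at (12, -3.5) misses the remaining region (no effect) — 1 connected region. The result has 1 disconnected region.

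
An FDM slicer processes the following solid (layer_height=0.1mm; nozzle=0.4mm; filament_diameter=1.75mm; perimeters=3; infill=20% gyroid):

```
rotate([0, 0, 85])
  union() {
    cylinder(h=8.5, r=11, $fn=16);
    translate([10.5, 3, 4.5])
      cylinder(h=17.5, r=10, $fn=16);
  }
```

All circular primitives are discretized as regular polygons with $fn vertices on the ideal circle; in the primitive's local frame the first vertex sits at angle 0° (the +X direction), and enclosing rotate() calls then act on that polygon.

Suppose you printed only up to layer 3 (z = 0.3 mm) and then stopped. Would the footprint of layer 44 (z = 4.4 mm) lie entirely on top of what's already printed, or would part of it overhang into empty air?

entirely on top

Compare the two slices. At z = 0.3: the r=11 cylinder gives a regular 16-gon of circumradius 11 (constant along its height) (area = (16/2)·11.000²·sin(360°/16) = 370.44 mm²); the cylinder at (10.5, 3) does not reach this height (z outside [4.5, 22]); Combining (union): only the r=11 cylinder is present, so the union is just that shape — area = 370.44 mm²; (rotated 85° about Z; rotation is an isometry so areas/perimeters/island counts are preserved). At z = 4.4: the r=11 cylinder gives a regular 16-gon of circumradius 11 (constant along its height) (area = (16/2)·11.000²·sin(360°/16) = 370.44 mm²); the cylinder at (10.5, 3) is absent (z outside [4.5, 22]); Merging all regions: only the r=11 cylinder is present, so the union is just that shape — area = 370.44 mm²; (whole slice rotated 85° about Z — lengths, areas and connectivity unchanged). Checking containment: the cross-section at z = 4.4 is a subset of the cross-section at z = 0.3.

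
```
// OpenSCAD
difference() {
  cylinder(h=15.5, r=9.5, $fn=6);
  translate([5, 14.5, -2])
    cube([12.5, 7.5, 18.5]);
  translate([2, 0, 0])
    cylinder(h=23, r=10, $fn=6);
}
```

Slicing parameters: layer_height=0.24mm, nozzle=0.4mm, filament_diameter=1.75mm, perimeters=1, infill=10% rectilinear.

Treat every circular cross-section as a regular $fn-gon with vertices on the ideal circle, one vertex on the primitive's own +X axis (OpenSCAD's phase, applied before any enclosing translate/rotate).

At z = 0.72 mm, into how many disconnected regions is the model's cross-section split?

1

At z = 0.72 mm: the r=9.5 cylinder contributes a regular 6-gon of circumradius 9.5; the 12.5×7.5 cube at (5, 14.5) contributes its full rectangle; the r=10 cylinder at (2, 0) contributes a regular 6-gon of circumradius 10; After the difference (first − rest): starting from the r=9.5 cylinder, the 12.5×7.5 cube at (5, 14.5) misses the remaining region (no effect); the r=10 cylinder at (2, 0) partially overlaps it — only the 209.79 mm² overlap (of its 259.81 mm²) is removed, clipping the outline — 1 connected region. The result has 1 disconnected region.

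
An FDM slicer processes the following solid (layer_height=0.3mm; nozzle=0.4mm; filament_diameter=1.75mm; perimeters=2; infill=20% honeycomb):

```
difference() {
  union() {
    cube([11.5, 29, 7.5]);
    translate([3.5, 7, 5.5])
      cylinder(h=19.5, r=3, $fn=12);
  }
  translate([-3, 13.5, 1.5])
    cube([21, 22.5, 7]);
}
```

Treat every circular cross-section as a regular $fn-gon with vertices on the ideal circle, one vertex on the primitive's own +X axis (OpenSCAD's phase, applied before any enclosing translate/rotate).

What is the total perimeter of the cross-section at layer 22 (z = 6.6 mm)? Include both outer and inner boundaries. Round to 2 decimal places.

50.00 mm

At z = 6.6 mm: the cube is present — its section is the full 11.5×29 rectangle (perimeter 81.00 mm); the cylinder at (3.5, 7): section is a regular 12-gon, circumradius r=3 (perimeter = 2·12·3.000·sin(180°/12) = 18.63 mm); Merging all regions: the r=3 cylinder at (3.5, 7) lies entirely inside the 11.5×29 cube, so the union is just the 11.5×29 cube — boundary = 81.00 mm; the 21×22.5 cube at (-3, 13.5) contributes its full rectangle (perimeter 87.00 mm); Subtracting the remaining from the first: starting from the result so far, the 21×22.5 cube at (-3, 13.5) partially overlaps it — only the 178.25 mm² overlap (of its 472.50 mm²) is removed, clipping the outline — boundary = 50.00 mm. Overall, the cross-section is a single solid region. Total boundary length (outer) = 50.00 mm.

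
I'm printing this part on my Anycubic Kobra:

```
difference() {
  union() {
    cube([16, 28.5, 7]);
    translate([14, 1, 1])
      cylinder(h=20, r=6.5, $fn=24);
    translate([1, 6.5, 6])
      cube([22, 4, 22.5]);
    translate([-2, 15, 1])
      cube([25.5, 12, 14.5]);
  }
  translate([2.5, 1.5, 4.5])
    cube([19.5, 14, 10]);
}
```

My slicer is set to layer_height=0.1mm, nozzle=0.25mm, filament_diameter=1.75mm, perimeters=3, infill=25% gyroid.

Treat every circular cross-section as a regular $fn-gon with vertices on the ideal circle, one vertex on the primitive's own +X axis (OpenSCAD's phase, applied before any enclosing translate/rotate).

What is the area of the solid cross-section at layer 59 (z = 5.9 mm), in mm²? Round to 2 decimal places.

437.41 mm²

At z = 5.9 mm: the cube is present — its section is the full 16×28.5 rectangle (area 456.00 mm²); the cylinder at (14, 1): section is a regular 24-gon, circumradius r=6.5 (area = (24/2)·6.500²·sin(360°/24) = 131.22 mm²); the cube at (1, 6.5) is absent (z outside [6, 28.5]); the 25.5×12 cube at (-2, 15) contributes its full rectangle (area 306.00 mm²); Taking the union: the regions partially overlap — summed areas 893.22 mm² minus the doubly-counted overlap 245.96 mm² gives 647.26 mm² — area = 647.26 mm²; the cube at (2.5, 1.5) is present — its section is the full 19.5×14 rectangle (area 273.00 mm²); Subtracting the remaining from the first: starting from that combined region (647.26 mm²), the 19.5×14 cube at (2.5, 1.5) partially overlaps it — only the 209.85 mm² overlap (of its 273.00 mm²) is removed, clipping the outline — area = 437.41 mm². Overall, the cross-section is a single solid region. Net area = 437.41 mm².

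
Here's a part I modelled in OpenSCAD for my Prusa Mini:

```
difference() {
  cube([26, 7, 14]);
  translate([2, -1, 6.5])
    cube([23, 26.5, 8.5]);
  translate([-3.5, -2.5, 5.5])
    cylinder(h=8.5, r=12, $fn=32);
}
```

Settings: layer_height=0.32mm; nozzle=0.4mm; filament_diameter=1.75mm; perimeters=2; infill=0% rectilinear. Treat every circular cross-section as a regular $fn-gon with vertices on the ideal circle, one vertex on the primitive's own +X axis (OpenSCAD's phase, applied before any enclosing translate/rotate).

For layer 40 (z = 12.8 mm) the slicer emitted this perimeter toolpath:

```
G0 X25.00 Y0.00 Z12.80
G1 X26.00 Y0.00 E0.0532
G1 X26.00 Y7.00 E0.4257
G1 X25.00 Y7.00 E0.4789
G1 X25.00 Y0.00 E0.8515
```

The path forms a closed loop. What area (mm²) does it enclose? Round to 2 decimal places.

7.00 mm²

Apply the shoelace formula to the sequence of (X, Y) vertices; enclosed area = 7.00 mm².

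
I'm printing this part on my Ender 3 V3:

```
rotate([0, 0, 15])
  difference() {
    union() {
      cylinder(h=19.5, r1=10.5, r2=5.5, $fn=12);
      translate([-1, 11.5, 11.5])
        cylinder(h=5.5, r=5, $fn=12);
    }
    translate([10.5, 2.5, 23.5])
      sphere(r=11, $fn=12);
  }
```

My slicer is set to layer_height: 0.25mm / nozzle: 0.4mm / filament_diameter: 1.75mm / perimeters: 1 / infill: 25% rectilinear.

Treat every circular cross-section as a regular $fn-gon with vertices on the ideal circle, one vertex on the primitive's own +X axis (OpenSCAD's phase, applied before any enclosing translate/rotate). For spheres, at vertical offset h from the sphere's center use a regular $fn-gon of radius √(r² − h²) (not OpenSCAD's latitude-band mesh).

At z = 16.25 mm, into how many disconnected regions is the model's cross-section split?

At z = 16.25 mm: the cone (r1=10.5→r2=5.5) has section circumradius 6.333 here — a regular 12-gon; the cylinder at (-1, 11.5): section is a regular 12-gon, circumradius r=5; Taking the union: the 2 present regions are separate (no shared area or edge), so areas and boundary lengths simply add and each stays a separate island — 2 connected regions; the sphere at (10.5, 2.5): section is a regular 12-gon, circumradius = √(r²−h²) = √(11²−7.25²) = 8.273; Taking the first minus the rest: starting from the result so far, the r=11 sphere at (10.5, 2.5) partially overlaps it — only the 21.93 mm² overlap (of its 205.31 mm²) is removed, clipping the outline — 2 connected regions; (rotated 15° about Z; rotation is an isometry so areas/perimeters/island counts are preserved). The result has 2 disconnected regions.

2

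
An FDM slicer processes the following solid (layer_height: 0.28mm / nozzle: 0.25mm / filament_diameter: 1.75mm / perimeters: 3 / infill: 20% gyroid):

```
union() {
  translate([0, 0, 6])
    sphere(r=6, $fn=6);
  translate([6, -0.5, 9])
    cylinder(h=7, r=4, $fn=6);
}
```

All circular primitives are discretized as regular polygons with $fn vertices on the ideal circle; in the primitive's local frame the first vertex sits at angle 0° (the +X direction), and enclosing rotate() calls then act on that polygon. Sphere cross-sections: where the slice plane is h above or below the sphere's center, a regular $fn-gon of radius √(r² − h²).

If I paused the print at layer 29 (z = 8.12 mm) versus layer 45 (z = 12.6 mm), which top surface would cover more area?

layer 29 (z = 8.12 mm)

Layer 29 (z = 8.12): the r=6 sphere slices to a regular 6-gon of circumradius 5.613 (√(r²−h²) with h=2.12 from center) (area = (6/2)·5.613²·sin(360°/6) = 81.85 mm²); the cylinder at (6, -0.5) is not intersected at this z (z outside [9, 16]); Taking the union: only the r=6 sphere is present, so the union is just that shape — area = 81.85 mm². So its area = 81.85 mm². Layer 45 (z = 12.6): the sphere does not reach this height (|z−center|=6.600 > r=6); the r=4 cylinder at (6, -0.5) gives a regular 6-gon of circumradius 4 (constant along its height) (area = (6/2)·4.000²·sin(360°/6) = 41.57 mm²); Taking the union: only the r=4 cylinder at (6, -0.5) is present, so the union is just that shape — area = 41.57 mm². So its area = 41.57 mm². Layer 29 is larger (81.85 vs 41.57 mm²).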